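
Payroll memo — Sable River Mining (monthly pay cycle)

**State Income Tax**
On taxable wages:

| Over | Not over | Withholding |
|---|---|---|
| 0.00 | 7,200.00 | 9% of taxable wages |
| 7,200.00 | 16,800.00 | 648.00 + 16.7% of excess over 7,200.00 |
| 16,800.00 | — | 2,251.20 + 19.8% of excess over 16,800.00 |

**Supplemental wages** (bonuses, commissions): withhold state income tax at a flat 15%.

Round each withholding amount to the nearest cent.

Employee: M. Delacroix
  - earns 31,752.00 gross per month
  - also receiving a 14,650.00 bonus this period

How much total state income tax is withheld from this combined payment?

State Income Tax: taxable = 31,752.00
  2,251.20 + 19.8% × (31,752.00 − 16,800.00) = 2,251.20 + 19.8% × 14,952.00 = 5,211.70
Supplemental (15% flat on bonus): 15% × 14,650.00 = 2,197.50
Total state income tax: 5,211.70 + 2,197.50 = 7,409.20

7,409.20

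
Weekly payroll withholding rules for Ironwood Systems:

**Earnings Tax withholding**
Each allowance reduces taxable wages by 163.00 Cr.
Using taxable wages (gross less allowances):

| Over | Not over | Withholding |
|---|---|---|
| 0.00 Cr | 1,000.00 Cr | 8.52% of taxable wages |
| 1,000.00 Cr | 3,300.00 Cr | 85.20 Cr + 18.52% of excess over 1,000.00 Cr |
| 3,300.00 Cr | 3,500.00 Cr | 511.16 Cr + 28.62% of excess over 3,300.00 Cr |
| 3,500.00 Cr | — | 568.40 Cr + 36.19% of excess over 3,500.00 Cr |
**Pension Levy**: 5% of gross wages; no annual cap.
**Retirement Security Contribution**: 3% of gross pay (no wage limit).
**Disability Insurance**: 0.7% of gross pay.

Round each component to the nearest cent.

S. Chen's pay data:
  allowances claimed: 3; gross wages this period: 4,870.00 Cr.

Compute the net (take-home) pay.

3,559.08 Cr

Earnings Tax: taxable = 4,870.00 Cr − 3×163.00 Cr = 4,381.00 Cr
  568.40 Cr + 36.19% × (4,381.00 Cr − 3,500.00 Cr) = 568.40 Cr + 36.19% × 881.00 Cr = 887.23 Cr
Pension Levy: 5% × 4,870.00 Cr = 243.50 Cr
Retirement Security Contribution: 3% × 4,870.00 Cr = 146.10 Cr
Disability Insurance: 0.7% × 4,870.00 Cr = 34.09 Cr
Total withheld: 887.23 Cr + 243.50 Cr + 146.10 Cr + 34.09 Cr = 1,310.92 Cr
Net pay: 4,870.00 Cr − 1,310.92 Cr = 3,559.08 Cr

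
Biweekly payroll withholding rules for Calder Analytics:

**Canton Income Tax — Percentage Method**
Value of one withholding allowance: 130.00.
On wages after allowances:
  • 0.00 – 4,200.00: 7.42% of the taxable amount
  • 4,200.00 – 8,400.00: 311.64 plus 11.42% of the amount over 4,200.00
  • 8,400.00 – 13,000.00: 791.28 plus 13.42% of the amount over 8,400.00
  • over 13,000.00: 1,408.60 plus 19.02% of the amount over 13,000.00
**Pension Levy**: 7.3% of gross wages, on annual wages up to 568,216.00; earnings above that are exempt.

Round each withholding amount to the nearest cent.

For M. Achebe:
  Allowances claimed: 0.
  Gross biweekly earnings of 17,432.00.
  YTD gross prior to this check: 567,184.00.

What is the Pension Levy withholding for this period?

75.34

Pension Levy: cap 568,216.00 − YTD 567,184.00 = 1,032.00 subject; 7.3% × 1,032.00 = 75.34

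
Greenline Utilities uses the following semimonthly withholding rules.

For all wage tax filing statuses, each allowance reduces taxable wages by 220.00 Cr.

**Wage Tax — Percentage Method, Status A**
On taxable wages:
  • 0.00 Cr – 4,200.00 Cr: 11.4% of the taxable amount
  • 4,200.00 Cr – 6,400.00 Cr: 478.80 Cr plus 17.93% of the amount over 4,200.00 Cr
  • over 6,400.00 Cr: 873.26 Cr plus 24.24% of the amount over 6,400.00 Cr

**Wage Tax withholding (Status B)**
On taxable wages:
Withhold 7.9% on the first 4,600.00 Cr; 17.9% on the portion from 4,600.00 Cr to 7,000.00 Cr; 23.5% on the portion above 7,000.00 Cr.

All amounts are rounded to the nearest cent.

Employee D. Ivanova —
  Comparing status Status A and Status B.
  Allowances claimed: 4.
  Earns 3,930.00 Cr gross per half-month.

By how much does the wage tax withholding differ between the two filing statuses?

Wage Tax (Status A): taxable = 3,930.00 Cr − 4×220.00 Cr = 3,050.00 Cr
  11.4% × 3,050.00 Cr = 347.70 Cr
Wage Tax (Status B): taxable = 3,930.00 Cr − 4×220.00 Cr = 3,050.00 Cr
  7.9% × 3,050.00 Cr = 240.95 Cr
Difference: |347.70 Cr − 240.95 Cr| = 106.75 Cr (higher under Status A)

106.75 Cr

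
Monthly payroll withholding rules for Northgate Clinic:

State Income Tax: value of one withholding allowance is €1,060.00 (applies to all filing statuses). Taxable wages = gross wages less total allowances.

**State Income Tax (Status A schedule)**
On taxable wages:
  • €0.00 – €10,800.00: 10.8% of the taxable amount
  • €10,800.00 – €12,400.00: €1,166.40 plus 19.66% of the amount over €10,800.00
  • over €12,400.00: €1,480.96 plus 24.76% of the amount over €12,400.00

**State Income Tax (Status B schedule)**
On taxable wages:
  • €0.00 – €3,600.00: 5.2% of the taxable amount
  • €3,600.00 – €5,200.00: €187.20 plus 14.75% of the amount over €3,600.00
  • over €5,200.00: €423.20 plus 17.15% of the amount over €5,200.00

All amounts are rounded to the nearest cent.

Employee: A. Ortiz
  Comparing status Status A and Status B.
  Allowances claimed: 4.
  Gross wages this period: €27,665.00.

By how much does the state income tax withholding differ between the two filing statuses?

State Income Tax (Status A): taxable = €27,665.00 − 4×€1,060.00 = €23,425.00
  €1,480.96 + 24.76% × (€23,425.00 − €12,400.00) = €1,480.96 + 24.76% × €11,025.00 = €4,210.75
State Income Tax (Status B): taxable = €27,665.00 − 4×€1,060.00 = €23,425.00
  €423.20 + 17.15% × (€23,425.00 − €5,200.00) = €423.20 + 17.15% × €18,225.00 = €3,548.79
Difference: |€4,210.75 − €3,548.79| = €661.96 (higher under Status A)

€661.96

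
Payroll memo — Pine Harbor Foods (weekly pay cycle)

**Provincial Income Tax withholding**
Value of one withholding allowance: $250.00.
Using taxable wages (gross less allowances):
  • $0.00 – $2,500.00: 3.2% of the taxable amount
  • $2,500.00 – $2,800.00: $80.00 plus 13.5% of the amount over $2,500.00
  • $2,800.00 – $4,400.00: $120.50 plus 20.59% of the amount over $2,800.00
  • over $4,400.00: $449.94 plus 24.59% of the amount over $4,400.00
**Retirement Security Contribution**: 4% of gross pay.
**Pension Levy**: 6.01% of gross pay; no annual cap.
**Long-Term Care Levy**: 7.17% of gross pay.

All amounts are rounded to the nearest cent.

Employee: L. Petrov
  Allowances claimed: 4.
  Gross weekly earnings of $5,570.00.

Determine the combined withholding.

$1,448.67

Provincial Income Tax: taxable = $5,570.00 − 4×$250.00 = $4,570.00
  $449.94 + 24.59% × ($4,570.00 − $4,400.00) = $449.94 + 24.59% × $170.00 = $491.74
Retirement Security Contribution: 4% × $5,570.00 = $222.80
Pension Levy: 6.01% × $5,570.00 = $334.76
Long-Term Care Levy: 7.17% × $5,570.00 = $399.37
Total: $491.74 + $222.80 + $334.76 + $399.37 = $1,448.67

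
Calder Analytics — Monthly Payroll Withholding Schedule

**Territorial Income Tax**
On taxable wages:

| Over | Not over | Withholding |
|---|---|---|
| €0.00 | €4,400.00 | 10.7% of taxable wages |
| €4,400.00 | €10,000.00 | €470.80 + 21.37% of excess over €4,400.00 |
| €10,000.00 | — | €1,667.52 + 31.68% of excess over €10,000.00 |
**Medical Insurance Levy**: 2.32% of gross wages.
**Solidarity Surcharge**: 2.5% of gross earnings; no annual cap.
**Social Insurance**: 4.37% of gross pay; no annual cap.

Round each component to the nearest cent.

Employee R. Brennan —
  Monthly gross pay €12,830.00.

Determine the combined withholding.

Territorial Income Tax: taxable = €12,830.00
  €1,667.52 + 31.68% × (€12,830.00 − €10,000.00) = €1,667.52 + 31.68% × €2,830.00 = €2,564.06
Medical Insurance Levy: 2.32% × €12,830.00 = €297.66
Solidarity Surcharge: 2.5% × €12,830.00 = €320.75
Social Insurance: 4.37% × €12,830.00 = €560.67
Total: €2,564.06 + €297.66 + €320.75 + €560.67 = €3,743.14

€3,743.14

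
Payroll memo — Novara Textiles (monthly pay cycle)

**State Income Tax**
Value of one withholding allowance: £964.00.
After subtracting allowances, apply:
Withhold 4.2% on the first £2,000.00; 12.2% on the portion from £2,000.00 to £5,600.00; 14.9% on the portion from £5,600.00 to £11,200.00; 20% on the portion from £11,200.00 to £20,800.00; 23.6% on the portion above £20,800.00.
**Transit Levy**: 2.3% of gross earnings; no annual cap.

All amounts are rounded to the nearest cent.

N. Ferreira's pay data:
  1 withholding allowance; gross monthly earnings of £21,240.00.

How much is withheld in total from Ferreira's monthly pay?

£3,661.32

State Income Tax: taxable = £21,240.00 − 1×£964.00 = £20,276.00
  £1,357.60 + 20% × (£20,276.00 − £11,200.00) = £1,357.60 + 20% × £9,076.00 = £3,172.80
Transit Levy: 2.3% × £21,240.00 = £488.52
Total: £3,172.80 + £488.52 = £3,661.32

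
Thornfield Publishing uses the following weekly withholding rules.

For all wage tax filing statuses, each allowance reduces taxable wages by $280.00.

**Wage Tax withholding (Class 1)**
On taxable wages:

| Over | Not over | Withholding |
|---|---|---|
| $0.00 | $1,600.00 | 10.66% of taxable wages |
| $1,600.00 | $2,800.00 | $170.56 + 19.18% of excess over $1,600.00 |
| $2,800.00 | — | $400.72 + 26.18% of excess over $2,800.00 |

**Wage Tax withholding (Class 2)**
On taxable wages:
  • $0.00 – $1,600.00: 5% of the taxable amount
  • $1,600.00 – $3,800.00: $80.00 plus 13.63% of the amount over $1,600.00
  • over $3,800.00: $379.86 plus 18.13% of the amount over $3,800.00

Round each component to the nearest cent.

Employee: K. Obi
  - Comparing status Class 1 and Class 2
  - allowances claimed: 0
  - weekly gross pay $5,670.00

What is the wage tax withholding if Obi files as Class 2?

$718.89

Wage Tax (Class 2): taxable = $5,670.00
  $379.86 + 18.13% × ($5,670.00 − $3,800.00) = $379.86 + 18.13% × $1,870.00 = $718.89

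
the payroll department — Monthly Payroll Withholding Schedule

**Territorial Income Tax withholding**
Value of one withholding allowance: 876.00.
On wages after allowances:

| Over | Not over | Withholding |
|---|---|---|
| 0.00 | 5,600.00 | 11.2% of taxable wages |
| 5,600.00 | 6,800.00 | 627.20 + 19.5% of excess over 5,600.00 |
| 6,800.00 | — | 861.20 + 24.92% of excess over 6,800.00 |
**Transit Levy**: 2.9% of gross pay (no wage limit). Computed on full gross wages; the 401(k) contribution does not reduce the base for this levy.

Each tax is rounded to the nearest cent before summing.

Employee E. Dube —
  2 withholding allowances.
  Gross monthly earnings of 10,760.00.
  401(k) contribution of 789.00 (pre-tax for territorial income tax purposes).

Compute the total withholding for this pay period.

1,526.85

Territorial Income Tax: taxable = 10,760.00 − 789.00 − 2×876.00 = 8,219.00
  861.20 + 24.92% × (8,219.00 − 6,800.00) = 861.20 + 24.92% × 1,419.00 = 1,214.81
Transit Levy: 2.9% × 10,760.00 = 312.04
Total: 1,214.81 + 312.04 = 1,526.85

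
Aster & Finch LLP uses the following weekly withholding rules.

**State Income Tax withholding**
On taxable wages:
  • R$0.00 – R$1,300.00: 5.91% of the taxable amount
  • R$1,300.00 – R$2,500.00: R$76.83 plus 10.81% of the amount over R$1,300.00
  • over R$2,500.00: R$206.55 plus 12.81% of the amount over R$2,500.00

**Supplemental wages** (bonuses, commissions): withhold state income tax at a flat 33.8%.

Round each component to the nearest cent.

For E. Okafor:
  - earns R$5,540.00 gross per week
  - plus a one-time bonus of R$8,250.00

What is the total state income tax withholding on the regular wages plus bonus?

R$3,384.47

State Income Tax: taxable = R$5,540.00
  R$206.55 + 12.81% × (R$5,540.00 − R$2,500.00) = R$206.55 + 12.81% × R$3,040.00 = R$595.97
Supplemental (33.8% flat on bonus): 33.8% × R$8,250.00 = R$2,788.50
Total state income tax: R$595.97 + R$2,788.50 = R$3,384.47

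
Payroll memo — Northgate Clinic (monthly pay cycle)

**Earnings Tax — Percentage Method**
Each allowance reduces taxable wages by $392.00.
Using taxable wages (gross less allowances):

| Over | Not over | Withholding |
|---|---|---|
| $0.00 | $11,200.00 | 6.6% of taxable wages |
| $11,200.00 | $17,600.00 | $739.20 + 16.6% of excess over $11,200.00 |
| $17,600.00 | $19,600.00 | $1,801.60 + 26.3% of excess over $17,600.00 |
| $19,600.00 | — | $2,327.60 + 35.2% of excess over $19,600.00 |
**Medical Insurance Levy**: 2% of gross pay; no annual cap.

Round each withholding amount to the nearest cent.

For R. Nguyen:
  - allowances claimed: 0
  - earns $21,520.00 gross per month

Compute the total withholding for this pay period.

$3,433.84

Earnings Tax: taxable = $21,520.00
  $2,327.60 + 35.2% × ($21,520.00 − $19,600.00) = $2,327.60 + 35.2% × $1,920.00 = $3,003.44
Medical Insurance Levy: 2% × $21,520.00 = $430.40
Total: $3,003.44 + $430.40 = $3,433.84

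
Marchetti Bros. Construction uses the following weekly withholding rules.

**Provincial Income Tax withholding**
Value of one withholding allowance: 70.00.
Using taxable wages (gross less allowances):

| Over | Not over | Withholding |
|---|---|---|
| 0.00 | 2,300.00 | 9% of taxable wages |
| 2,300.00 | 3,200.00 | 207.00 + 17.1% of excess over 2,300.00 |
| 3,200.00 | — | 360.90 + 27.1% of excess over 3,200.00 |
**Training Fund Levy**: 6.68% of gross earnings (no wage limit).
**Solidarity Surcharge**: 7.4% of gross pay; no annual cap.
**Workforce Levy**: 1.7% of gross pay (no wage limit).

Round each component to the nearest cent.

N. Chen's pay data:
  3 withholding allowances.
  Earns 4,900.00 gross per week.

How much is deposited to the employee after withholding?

Provincial Income Tax: taxable = 4,900.00 − 3×70.00 = 4,690.00
  360.90 + 27.1% × (4,690.00 − 3,200.00) = 360.90 + 27.1% × 1,490.00 = 764.69
Training Fund Levy: 6.68% × 4,900.00 = 327.32
Solidarity Surcharge: 7.4% × 4,900.00 = 362.60
Workforce Levy: 1.7% × 4,900.00 = 83.30
Total withheld: 764.69 + 327.32 + 362.60 + 83.30 = 1,537.91
Net pay: 4,900.00 − 1,537.91 = 3,362.09

3,362.09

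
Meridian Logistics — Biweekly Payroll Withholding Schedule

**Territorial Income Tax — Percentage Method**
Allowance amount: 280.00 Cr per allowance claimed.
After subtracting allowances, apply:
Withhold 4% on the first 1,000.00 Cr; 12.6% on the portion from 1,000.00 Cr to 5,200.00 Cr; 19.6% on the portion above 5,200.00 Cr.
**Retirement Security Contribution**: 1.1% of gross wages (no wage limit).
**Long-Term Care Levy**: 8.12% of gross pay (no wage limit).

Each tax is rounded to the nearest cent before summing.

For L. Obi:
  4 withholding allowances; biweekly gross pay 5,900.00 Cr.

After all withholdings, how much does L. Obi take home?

Territorial Income Tax: taxable = 5,900.00 Cr − 4×280.00 Cr = 4,780.00 Cr
  40.00 Cr + 12.6% × (4,780.00 Cr − 1,000.00 Cr) = 40.00 Cr + 12.6% × 3,780.00 Cr = 516.28 Cr
Retirement Security Contribution: 1.1% × 5,900.00 Cr = 64.90 Cr
Long-Term Care Levy: 8.12% × 5,900.00 Cr = 479.08 Cr
Total withheld: 516.28 Cr + 64.90 Cr + 479.08 Cr = 1,060.26 Cr
Net pay: 5,900.00 Cr − 1,060.26 Cr = 4,839.74 Cr

4,839.74 Cr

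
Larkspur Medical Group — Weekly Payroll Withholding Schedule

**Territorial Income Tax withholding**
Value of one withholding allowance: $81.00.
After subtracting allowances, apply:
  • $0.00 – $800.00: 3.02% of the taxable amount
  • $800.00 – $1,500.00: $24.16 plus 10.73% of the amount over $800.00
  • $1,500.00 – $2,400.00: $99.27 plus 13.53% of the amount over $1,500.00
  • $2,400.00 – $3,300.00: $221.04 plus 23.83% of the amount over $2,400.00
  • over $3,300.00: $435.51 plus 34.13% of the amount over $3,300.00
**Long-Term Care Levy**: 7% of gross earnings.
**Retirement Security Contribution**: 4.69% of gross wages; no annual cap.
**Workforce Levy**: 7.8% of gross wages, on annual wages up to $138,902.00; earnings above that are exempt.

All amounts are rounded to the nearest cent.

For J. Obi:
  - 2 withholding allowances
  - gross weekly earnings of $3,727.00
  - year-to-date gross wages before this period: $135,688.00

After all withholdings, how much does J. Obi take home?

$2,514.67

Territorial Income Tax: taxable = $3,727.00 − 2×$81.00 = $3,565.00
  $435.51 + 34.13% × ($3,565.00 − $3,300.00) = $435.51 + 34.13% × $265.00 = $525.95
Long-Term Care Levy: 7% × $3,727.00 = $260.89
Retirement Security Contribution: 4.69% × $3,727.00 = $174.80
Workforce Levy: cap $138,902.00 − YTD $135,688.00 = $3,214.00 subject; 7.8% × $3,214.00 = $250.69
Total withheld: $525.95 + $260.89 + $174.80 + $250.69 = $1,212.33
Net pay: $3,727.00 − $1,212.33 = $2,514.67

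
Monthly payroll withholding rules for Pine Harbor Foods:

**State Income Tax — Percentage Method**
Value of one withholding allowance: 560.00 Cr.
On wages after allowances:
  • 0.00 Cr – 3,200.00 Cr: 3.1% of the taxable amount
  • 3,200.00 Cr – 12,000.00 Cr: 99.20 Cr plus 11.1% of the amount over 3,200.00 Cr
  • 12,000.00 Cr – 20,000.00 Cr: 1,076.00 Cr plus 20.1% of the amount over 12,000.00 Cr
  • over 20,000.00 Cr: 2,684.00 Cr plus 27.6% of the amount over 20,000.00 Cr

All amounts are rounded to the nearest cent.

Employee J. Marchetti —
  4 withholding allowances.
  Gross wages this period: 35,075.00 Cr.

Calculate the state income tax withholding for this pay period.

State Income Tax: taxable = 35,075.00 Cr − 4×560.00 Cr = 32,835.00 Cr
  2,684.00 Cr + 27.6% × (32,835.00 Cr − 20,000.00 Cr) = 2,684.00 Cr + 27.6% × 12,835.00 Cr = 6,226.46 Cr

6,226.46 Cr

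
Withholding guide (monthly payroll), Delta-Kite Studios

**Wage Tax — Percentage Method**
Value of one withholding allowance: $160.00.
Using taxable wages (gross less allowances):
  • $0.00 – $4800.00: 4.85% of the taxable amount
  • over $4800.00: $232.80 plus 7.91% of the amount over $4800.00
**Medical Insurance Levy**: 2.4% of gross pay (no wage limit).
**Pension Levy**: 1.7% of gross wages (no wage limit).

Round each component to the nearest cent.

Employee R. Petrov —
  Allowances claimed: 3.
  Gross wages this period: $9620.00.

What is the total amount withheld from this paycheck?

$970.51

Wage Tax: taxable = $9620.00 − 3×$160.00 = $9140.00
  $232.80 + 7.91% × ($9140.00 − $4800.00) = $232.80 + 7.91% × $4340.00 = $576.09
Medical Insurance Levy: 2.4% × $9620.00 = $230.88
Pension Levy: 1.7% × $9620.00 = $163.54
Total: $576.09 + $230.88 + $163.54 = $970.51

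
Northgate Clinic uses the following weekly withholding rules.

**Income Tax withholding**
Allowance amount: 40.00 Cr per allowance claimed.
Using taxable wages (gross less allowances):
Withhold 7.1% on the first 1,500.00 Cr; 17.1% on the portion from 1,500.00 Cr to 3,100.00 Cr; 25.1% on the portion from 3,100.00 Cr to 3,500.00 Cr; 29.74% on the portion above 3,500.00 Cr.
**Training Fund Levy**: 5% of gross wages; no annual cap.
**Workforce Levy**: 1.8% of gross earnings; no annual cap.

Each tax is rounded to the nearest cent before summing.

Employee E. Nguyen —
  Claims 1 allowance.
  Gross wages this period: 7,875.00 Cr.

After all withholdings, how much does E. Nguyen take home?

Income Tax: taxable = 7,875.00 Cr − 1×40.00 Cr = 7,835.00 Cr
  480.50 Cr + 29.74% × (7,835.00 Cr − 3,500.00 Cr) = 480.50 Cr + 29.74% × 4,335.00 Cr = 1,769.73 Cr
Training Fund Levy: 5% × 7,875.00 Cr = 393.75 Cr
Workforce Levy: 1.8% × 7,875.00 Cr = 141.75 Cr
Total withheld: 1,769.73 Cr + 393.75 Cr + 141.75 Cr = 2,305.23 Cr
Net pay: 7,875.00 Cr − 2,305.23 Cr = 5,569.77 Cr

5,569.77 Cr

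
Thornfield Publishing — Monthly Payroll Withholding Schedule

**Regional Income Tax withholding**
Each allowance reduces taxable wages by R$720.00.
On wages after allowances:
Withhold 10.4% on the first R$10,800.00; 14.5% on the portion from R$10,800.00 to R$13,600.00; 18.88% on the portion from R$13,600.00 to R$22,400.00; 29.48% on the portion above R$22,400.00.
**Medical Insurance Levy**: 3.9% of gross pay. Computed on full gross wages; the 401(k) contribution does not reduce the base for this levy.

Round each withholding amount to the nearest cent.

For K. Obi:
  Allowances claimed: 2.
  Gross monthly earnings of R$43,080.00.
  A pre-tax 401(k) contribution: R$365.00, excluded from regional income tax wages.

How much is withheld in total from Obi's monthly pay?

Regional Income Tax: taxable = R$43,080.00 − R$365.00 − 2×R$720.00 = R$41,275.00
  R$3,190.64 + 29.48% × (R$41,275.00 − R$22,400.00) = R$3,190.64 + 29.48% × R$18,875.00 = R$8,754.99
Medical Insurance Levy: 3.9% × R$43,080.00 = R$1,680.12
Total: R$8,754.99 + R$1,680.12 = R$10,435.11

R$10,435.11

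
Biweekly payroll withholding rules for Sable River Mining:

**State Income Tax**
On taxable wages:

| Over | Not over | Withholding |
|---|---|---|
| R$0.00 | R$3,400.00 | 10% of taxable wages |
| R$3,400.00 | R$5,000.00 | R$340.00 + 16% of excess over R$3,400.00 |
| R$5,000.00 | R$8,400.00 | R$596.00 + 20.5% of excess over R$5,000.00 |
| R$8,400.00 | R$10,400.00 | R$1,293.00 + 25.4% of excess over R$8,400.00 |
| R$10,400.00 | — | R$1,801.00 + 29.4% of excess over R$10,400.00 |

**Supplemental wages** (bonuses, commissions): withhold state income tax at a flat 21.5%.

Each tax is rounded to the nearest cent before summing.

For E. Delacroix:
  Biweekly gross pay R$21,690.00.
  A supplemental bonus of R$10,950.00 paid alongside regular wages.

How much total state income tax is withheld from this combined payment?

R$7,474.51

State Income Tax: taxable = R$21,690.00
  R$1,801.00 + 29.4% × (R$21,690.00 − R$10,400.00) = R$1,801.00 + 29.4% × R$11,290.00 = R$5,120.26
Supplemental (21.5% flat on bonus): 21.5% × R$10,950.00 = R$2,354.25
Total state income tax: R$5,120.26 + R$2,354.25 = R$7,474.51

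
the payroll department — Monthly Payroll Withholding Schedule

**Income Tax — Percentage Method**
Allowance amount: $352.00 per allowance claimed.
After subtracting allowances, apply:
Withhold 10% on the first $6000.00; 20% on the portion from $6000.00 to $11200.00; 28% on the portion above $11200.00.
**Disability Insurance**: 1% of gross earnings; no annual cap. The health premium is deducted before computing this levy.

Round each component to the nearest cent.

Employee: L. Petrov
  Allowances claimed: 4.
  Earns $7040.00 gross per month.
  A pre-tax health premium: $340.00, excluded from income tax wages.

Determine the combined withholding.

$596.20

Income Tax: taxable = $7040.00 − $340.00 − 4×$352.00 = $5292.00
  10% × $5292.00 = $529.20
Disability Insurance: 1% × $6700.00 = $67.00
Total: $529.20 + $67.00 = $596.20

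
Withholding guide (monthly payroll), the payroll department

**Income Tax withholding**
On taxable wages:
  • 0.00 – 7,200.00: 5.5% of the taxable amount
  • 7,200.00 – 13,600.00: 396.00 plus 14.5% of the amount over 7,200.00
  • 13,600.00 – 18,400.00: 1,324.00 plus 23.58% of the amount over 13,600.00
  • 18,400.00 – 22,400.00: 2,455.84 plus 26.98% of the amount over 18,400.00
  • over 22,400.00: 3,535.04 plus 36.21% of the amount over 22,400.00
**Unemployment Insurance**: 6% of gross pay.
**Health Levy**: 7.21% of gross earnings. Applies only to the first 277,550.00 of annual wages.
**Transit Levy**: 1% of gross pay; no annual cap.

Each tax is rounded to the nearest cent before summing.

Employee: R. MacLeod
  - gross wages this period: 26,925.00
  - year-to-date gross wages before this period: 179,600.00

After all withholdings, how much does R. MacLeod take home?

17,925.42

Income Tax: taxable = 26,925.00
  3,535.04 + 36.21% × (26,925.00 − 22,400.00) = 3,535.04 + 36.21% × 4,525.00 = 5,173.54
Unemployment Insurance: 6% × 26,925.00 = 1,615.50
Health Levy: 7.21% × 26,925.00 = 1,941.29
Transit Levy: 1% × 26,925.00 = 269.25
Total withheld: 5,173.54 + 1,615.50 + 1,941.29 + 269.25 = 8,999.58
Net pay: 26,925.00 − 8,999.58 = 17,925.42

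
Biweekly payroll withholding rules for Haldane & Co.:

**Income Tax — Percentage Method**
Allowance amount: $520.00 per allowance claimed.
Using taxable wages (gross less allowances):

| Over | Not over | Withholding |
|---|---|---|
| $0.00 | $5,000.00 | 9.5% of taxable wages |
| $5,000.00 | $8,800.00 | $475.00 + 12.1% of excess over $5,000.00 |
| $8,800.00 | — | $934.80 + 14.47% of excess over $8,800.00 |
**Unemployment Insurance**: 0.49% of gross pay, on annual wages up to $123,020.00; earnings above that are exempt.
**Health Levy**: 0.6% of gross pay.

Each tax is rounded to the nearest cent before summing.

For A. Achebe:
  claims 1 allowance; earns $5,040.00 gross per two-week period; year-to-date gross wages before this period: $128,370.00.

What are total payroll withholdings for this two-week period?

$459.64

Income Tax: taxable = $5,040.00 − 1×$520.00 = $4,520.00
  9.5% × $4,520.00 = $429.40
Unemployment Insurance: YTD $128,370.00 ≥ cap $123,020.00 → $0.00
Health Levy: 0.6% × $5,040.00 = $30.24
Total: $429.40 + $0.00 + $30.24 = $459.64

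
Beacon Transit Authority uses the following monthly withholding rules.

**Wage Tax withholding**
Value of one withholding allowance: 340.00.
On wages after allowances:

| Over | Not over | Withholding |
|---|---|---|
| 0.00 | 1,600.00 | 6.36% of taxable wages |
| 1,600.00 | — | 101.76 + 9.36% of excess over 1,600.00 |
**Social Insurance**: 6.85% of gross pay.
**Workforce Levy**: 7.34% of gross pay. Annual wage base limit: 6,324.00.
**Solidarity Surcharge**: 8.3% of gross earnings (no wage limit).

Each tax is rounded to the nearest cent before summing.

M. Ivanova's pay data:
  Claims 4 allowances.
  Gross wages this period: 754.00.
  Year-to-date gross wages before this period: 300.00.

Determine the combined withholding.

169.57

Wage Tax: taxable = 754.00 − 4×340.00 = -606.00
  Taxable ≤ 0 → 0.00
Social Insurance: 6.85% × 754.00 = 51.65
Workforce Levy: 7.34% × 754.00 = 55.34
Solidarity Surcharge: 8.3% × 754.00 = 62.58
Total: 0.00 + 51.65 + 55.34 + 62.58 = 169.57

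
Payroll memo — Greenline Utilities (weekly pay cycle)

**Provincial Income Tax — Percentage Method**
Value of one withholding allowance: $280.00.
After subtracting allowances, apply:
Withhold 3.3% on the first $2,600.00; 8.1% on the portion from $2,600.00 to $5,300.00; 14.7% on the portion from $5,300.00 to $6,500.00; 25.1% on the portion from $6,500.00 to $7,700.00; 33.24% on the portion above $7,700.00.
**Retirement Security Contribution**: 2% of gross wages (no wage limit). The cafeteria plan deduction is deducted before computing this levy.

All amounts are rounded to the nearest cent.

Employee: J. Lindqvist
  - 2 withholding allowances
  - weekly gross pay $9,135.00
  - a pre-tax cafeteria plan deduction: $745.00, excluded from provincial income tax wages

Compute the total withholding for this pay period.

$993.11

Provincial Income Tax: taxable = $9,135.00 − $745.00 − 2×$280.00 = $7,830.00
  $782.10 + 33.24% × ($7,830.00 − $7,700.00) = $782.10 + 33.24% × $130.00 = $825.31
Retirement Security Contribution: 2% × $8,390.00 = $167.80
Total: $825.31 + $167.80 = $993.11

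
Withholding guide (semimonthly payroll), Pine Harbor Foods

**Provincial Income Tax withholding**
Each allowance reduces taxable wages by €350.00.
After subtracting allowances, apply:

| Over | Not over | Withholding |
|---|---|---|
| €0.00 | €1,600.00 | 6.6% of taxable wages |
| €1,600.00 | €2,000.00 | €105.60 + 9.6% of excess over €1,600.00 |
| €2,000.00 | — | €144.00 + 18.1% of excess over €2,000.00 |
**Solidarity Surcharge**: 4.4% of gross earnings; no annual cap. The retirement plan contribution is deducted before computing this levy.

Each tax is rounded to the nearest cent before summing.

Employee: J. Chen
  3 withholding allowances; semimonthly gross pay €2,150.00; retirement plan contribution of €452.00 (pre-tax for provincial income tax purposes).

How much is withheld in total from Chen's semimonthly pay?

Provincial Income Tax: taxable = €2,150.00 − €452.00 − 3×€350.00 = €648.00
  6.6% × €648.00 = €42.77
Solidarity Surcharge: 4.4% × €1,698.00 = €74.71
Total: €42.77 + €74.71 = €117.48

€117.48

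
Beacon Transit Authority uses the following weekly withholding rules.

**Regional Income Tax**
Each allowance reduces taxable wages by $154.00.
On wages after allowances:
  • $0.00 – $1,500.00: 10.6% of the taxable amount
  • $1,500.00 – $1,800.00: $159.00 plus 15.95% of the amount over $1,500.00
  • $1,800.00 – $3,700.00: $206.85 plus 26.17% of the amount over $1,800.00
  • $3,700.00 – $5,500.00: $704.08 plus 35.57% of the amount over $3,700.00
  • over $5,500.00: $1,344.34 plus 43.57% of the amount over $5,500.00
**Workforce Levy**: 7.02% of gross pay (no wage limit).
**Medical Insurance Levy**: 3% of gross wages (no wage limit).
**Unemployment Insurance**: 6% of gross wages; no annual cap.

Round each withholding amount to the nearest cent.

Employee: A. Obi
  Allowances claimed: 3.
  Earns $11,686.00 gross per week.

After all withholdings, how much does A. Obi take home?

Regional Income Tax: taxable = $11,686.00 − 3×$154.00 = $11,224.00
  $1,344.34 + 43.57% × ($11,224.00 − $5,500.00) = $1,344.34 + 43.57% × $5,724.00 = $3,838.29
Workforce Levy: 7.02% × $11,686.00 = $820.36
Medical Insurance Levy: 3% × $11,686.00 = $350.58
Unemployment Insurance: 6% × $11,686.00 = $701.16
Total withheld: $3,838.29 + $820.36 + $350.58 + $701.16 = $5,710.39
Net pay: $11,686.00 − $5,710.39 = $5,975.61

$5,975.61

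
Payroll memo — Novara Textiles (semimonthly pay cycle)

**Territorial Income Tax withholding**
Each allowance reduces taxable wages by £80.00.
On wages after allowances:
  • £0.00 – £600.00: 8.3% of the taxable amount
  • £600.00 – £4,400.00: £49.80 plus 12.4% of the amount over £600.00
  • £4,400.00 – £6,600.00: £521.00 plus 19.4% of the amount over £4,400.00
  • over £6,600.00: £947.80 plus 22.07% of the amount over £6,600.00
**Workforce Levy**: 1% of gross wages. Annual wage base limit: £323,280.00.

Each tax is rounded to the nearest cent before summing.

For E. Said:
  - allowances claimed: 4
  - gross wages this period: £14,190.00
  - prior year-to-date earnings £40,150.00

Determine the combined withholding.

Territorial Income Tax: taxable = £14,190.00 − 4×£80.00 = £13,870.00
  £947.80 + 22.07% × (£13,870.00 − £6,600.00) = £947.80 + 22.07% × £7,270.00 = £2,552.29
Workforce Levy: 1% × £14,190.00 = £141.90
Total: £2,552.29 + £141.90 = £2,694.19

£2,694.19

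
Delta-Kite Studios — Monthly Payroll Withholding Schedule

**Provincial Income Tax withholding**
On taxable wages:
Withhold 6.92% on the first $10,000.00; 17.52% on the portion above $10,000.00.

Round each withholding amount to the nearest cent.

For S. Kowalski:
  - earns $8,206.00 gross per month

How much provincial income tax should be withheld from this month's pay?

$567.86

Provincial Income Tax: taxable = $8,206.00
  6.92% × $8,206.00 = $567.86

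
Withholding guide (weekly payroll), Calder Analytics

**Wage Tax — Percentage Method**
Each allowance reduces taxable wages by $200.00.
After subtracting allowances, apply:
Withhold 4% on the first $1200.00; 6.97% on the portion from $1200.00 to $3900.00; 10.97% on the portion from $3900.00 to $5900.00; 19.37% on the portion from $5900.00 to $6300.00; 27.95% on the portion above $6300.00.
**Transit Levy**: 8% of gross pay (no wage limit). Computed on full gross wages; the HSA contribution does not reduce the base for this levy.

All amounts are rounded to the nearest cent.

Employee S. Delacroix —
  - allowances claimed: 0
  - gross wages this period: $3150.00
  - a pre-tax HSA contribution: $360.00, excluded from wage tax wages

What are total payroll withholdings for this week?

Wage Tax: taxable = $3150.00 − $360.00 = $2790.00
  $48.00 + 6.97% × ($2790.00 − $1200.00) = $48.00 + 6.97% × $1590.00 = $158.82
Transit Levy: 8% × $3150.00 = $252.00
Total: $158.82 + $252.00 = $410.82

$410.82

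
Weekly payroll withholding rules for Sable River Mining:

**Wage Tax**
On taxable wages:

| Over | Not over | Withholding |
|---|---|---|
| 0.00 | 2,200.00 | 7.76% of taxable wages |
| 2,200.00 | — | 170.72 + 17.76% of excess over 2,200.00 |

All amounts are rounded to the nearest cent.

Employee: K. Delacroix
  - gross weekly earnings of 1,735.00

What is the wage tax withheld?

Wage Tax: taxable = 1,735.00
  7.76% × 1,735.00 = 134.64

134.64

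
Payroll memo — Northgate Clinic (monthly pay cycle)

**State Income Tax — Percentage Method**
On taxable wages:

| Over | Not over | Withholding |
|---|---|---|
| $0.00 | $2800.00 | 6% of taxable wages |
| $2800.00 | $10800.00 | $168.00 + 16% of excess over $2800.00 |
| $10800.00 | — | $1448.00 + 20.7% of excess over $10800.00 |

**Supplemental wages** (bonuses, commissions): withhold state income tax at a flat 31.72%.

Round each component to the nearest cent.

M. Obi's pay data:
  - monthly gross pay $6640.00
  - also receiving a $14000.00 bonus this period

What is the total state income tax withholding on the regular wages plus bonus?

$5223.20

State Income Tax: taxable = $6640.00
  $168.00 + 16% × ($6640.00 − $2800.00) = $168.00 + 16% × $3840.00 = $782.40
Supplemental (31.72% flat on bonus): 31.72% × $14000.00 = $4440.80
Total state income tax: $782.40 + $4440.80 = $5223.20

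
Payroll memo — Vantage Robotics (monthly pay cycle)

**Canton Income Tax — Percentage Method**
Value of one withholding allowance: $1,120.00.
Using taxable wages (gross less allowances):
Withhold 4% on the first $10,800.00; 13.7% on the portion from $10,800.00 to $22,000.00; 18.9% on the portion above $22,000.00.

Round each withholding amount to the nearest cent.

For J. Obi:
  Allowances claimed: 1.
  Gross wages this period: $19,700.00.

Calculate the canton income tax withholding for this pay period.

Canton Income Tax: taxable = $19,700.00 − 1×$1,120.00 = $18,580.00
  $432.00 + 13.7% × ($18,580.00 − $10,800.00) = $432.00 + 13.7% × $7,780.00 = $1,497.86

$1,497.86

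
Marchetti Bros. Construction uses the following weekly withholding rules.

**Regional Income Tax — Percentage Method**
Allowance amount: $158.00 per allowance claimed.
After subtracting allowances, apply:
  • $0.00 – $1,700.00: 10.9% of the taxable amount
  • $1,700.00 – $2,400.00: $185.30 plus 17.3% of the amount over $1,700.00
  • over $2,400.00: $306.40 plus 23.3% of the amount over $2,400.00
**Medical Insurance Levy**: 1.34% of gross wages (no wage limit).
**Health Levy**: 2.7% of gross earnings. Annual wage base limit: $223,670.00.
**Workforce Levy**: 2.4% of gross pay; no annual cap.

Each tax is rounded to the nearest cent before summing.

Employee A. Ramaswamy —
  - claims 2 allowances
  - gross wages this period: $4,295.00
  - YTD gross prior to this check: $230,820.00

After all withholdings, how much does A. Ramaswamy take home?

$3,460.06

Regional Income Tax: taxable = $4,295.00 − 2×$158.00 = $3,979.00
  $306.40 + 23.3% × ($3,979.00 − $2,400.00) = $306.40 + 23.3% × $1,579.00 = $674.31
Medical Insurance Levy: 1.34% × $4,295.00 = $57.55
Health Levy: YTD $230,820.00 ≥ cap $223,670.00 → $0.00
Workforce Levy: 2.4% × $4,295.00 = $103.08
Total withheld: $674.31 + $57.55 + $0.00 + $103.08 = $834.94
Net pay: $4,295.00 − $834.94 = $3,460.06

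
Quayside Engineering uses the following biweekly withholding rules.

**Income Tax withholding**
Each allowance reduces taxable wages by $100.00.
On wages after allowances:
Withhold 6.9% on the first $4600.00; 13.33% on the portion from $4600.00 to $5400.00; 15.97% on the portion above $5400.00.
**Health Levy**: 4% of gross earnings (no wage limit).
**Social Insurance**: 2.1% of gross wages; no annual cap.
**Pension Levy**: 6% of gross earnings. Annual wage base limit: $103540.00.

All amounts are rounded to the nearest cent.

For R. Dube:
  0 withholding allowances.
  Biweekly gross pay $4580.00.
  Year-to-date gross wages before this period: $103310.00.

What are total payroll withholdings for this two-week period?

Income Tax: taxable = $4580.00
  6.9% × $4580.00 = $316.02
Health Levy: 4% × $4580.00 = $183.20
Social Insurance: 2.1% × $4580.00 = $96.18
Pension Levy: cap $103540.00 − YTD $103310.00 = $230.00 subject; 6% × $230.00 = $13.80
Total: $316.02 + $183.20 + $96.18 + $13.80 = $609.20

$609.20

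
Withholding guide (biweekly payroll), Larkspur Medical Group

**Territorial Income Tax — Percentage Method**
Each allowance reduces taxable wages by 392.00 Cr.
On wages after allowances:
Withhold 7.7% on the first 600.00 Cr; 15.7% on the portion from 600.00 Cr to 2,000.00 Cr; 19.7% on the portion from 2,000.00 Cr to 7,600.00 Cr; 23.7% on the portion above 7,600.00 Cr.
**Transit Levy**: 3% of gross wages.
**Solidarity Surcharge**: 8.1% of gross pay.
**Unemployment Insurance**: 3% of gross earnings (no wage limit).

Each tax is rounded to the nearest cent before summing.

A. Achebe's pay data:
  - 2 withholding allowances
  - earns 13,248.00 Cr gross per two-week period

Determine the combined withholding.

4,389.94 Cr

Territorial Income Tax: taxable = 13,248.00 Cr − 2×392.00 Cr = 12,464.00 Cr
  1,369.20 Cr + 23.7% × (12,464.00 Cr − 7,600.00 Cr) = 1,369.20 Cr + 23.7% × 4,864.00 Cr = 2,521.97 Cr
Transit Levy: 3% × 13,248.00 Cr = 397.44 Cr
Solidarity Surcharge: 8.1% × 13,248.00 Cr = 1,073.09 Cr
Unemployment Insurance: 3% × 13,248.00 Cr = 397.44 Cr
Total: 2,521.97 Cr + 397.44 Cr + 1,073.09 Cr + 397.44 Cr = 4,389.94 Cr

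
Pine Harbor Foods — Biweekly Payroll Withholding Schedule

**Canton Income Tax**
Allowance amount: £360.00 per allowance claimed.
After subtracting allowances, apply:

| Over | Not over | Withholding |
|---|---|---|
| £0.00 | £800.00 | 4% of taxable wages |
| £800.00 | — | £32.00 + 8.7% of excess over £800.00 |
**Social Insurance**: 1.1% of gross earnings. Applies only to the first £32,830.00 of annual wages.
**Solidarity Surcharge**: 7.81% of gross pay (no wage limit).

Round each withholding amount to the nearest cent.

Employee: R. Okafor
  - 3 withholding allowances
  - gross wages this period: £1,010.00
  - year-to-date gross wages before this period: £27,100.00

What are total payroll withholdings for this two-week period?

£89.99

Canton Income Tax: taxable = £1,010.00 − 3×£360.00 = £-70.00
  Taxable ≤ 0 → £0.00
Social Insurance: 1.1% × £1,010.00 = £11.11
Solidarity Surcharge: 7.81% × £1,010.00 = £78.88
Total: £0.00 + £11.11 + £78.88 = £89.99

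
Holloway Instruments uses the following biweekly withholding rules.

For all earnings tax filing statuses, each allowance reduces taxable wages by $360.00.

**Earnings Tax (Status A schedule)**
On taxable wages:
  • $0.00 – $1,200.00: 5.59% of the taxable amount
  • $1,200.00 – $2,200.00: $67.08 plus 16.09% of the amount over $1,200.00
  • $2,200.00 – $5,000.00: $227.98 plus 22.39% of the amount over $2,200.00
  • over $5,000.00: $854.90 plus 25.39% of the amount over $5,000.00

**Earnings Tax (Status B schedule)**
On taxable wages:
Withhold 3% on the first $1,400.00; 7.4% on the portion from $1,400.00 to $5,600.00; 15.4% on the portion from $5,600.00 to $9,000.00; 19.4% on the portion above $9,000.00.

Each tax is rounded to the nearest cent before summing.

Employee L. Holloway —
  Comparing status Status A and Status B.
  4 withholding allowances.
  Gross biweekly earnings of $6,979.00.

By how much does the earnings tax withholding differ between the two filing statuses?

Earnings Tax (Status A): taxable = $6,979.00 − 4×$360.00 = $5,539.00
  $854.90 + 25.39% × ($5,539.00 − $5,000.00) = $854.90 + 25.39% × $539.00 = $991.75
Earnings Tax (Status B): taxable = $6,979.00 − 4×$360.00 = $5,539.00
  $42.00 + 7.4% × ($5,539.00 − $1,400.00) = $42.00 + 7.4% × $4,139.00 = $348.29
Difference: |$991.75 − $348.29| = $643.46 (higher under Status A)

$643.46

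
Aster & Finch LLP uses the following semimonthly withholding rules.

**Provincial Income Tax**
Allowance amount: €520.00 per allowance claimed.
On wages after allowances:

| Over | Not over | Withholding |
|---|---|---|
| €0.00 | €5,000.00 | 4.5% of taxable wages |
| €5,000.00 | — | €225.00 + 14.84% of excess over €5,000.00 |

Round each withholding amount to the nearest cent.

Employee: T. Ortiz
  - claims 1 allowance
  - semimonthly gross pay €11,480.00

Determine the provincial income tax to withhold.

€1,109.46

Provincial Income Tax: taxable = €11,480.00 − 1×€520.00 = €10,960.00
  €225.00 + 14.84% × (€10,960.00 − €5,000.00) = €225.00 + 14.84% × €5,960.00 = €1,109.46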